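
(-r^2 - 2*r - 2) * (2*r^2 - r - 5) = -2*r^4 - 3*r^3 + 3*r^2 + 12*r + 10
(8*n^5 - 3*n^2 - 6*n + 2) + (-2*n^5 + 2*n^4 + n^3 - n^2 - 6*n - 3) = 6*n^5 + 2*n^4 + n^3 - 4*n^2 - 12*n - 1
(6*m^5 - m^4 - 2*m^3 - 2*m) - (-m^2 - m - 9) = 6*m^5 - m^4 - 2*m^3 + m^2 - m + 9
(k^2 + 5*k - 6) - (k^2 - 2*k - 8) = 7*k + 2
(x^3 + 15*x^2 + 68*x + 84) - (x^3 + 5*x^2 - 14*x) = 10*x^2 + 82*x + 84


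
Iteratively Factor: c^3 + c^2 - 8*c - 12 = (c - 3)*(c^2 + 4*c + 4) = (c - 3)*(c + 2)*(c + 2)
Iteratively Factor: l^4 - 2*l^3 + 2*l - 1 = (l - 1)*(l^3 - l^2 - l + 1) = (l - 1)^2*(l^2 - 1) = (l - 1)^3*(l + 1)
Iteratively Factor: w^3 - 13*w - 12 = (w - 4)*(w^2 + 4*w + 3) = (w - 4)*(w + 3)*(w + 1)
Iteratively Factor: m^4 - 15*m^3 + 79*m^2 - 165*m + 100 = (m - 5)*(m^3 - 10*m^2 + 29*m - 20) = (m - 5)*(m - 4)*(m^2 - 6*m + 5) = (m - 5)*(m - 4)*(m - 1)*(m - 5)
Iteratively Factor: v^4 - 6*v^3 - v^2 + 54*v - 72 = (v - 2)*(v^3 - 4*v^2 - 9*v + 36) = (v - 3)*(v - 2)*(v^2 - v - 12) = (v - 4)*(v - 3)*(v - 2)*(v + 3)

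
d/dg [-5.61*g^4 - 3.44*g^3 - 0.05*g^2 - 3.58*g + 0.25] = -22.44*g^3 - 10.32*g^2 - 0.1*g - 3.58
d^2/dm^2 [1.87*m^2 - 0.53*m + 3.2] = 3.74000000000000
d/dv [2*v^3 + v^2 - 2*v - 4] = 6*v^2 + 2*v - 2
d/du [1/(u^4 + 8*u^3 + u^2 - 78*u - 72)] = 2*(-2*u^3 - 12*u^2 - u + 39)/(u^4 + 8*u^3 + u^2 - 78*u - 72)^2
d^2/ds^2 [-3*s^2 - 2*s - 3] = -6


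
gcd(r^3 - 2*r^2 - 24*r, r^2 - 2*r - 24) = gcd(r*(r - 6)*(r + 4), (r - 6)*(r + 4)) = r^2 - 2*r - 24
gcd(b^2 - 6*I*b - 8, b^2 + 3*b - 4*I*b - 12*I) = b - 4*I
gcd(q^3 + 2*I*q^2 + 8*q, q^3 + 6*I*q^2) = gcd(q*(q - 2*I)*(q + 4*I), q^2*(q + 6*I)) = q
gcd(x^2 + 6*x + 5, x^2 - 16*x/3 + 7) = 1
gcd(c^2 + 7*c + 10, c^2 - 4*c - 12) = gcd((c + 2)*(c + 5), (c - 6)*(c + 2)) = c + 2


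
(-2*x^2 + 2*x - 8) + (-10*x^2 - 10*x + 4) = -12*x^2 - 8*x - 4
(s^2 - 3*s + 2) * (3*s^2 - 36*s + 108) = 3*s^4 - 45*s^3 + 222*s^2 - 396*s + 216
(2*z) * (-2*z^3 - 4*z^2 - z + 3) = -4*z^4 - 8*z^3 - 2*z^2 + 6*z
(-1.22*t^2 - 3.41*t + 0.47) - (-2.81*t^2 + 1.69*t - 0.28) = 1.59*t^2 - 5.1*t + 0.75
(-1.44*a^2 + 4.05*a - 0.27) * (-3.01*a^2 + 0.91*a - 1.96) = 4.3344*a^4 - 13.5009*a^3 + 7.3206*a^2 - 8.1837*a + 0.5292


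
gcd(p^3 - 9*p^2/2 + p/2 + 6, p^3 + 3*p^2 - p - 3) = p + 1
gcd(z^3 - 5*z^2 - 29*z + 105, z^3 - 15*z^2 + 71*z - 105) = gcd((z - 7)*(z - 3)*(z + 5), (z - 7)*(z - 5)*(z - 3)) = z^2 - 10*z + 21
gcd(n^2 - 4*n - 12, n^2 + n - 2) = n + 2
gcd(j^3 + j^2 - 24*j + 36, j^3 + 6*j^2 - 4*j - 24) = j^2 + 4*j - 12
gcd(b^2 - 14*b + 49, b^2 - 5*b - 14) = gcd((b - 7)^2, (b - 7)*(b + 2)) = b - 7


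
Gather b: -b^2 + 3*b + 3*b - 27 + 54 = -b^2 + 6*b + 27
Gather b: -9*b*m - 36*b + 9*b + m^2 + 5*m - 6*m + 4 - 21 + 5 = b*(-9*m - 27) + m^2 - m - 12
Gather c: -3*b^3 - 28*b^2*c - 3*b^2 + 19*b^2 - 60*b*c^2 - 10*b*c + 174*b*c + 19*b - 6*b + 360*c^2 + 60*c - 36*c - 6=-3*b^3 + 16*b^2 + 13*b + c^2*(360 - 60*b) + c*(-28*b^2 + 164*b + 24) - 6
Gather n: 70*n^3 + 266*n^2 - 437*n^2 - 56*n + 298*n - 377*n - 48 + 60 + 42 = 70*n^3 - 171*n^2 - 135*n + 54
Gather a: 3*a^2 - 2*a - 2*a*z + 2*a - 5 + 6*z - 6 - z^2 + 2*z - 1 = 3*a^2 - 2*a*z - z^2 + 8*z - 12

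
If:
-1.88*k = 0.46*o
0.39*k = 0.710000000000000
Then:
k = 1.82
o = -7.44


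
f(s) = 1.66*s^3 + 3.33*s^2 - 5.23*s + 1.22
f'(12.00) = 791.81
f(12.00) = 3286.46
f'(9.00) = 458.09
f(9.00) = 1434.02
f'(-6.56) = 165.39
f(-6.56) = -289.79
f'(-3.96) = 46.49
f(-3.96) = -28.93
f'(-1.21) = -6.00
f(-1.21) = 9.48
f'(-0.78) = -7.39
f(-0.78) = 6.54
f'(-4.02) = 48.48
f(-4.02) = -31.78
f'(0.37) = -2.08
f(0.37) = -0.18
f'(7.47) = 322.41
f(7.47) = 839.91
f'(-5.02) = 86.83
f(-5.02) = -98.61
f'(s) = 4.98*s^2 + 6.66*s - 5.23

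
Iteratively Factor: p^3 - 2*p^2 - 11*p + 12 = (p - 4)*(p^2 + 2*p - 3) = (p - 4)*(p - 1)*(p + 3)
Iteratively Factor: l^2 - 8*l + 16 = (l - 4)*(l - 4)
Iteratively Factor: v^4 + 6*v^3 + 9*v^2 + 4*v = (v + 4)*(v^3 + 2*v^2 + v) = (v + 1)*(v + 4)*(v^2 + v) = v*(v + 1)*(v + 4)*(v + 1)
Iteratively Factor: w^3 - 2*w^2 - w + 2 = (w - 2)*(w^2 - 1) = (w - 2)*(w + 1)*(w - 1)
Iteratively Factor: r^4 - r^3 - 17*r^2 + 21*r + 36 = (r + 4)*(r^3 - 5*r^2 + 3*r + 9) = (r + 1)*(r + 4)*(r^2 - 6*r + 9) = (r - 3)*(r + 1)*(r + 4)*(r - 3)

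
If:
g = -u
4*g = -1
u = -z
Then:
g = -1/4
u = 1/4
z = -1/4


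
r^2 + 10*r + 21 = (r + 3)*(r + 7)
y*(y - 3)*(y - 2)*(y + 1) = y^4 - 4*y^3 + y^2 + 6*y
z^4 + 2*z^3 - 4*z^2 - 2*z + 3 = (z - 1)^2*(z + 1)*(z + 3)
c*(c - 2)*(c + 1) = c^3 - c^2 - 2*c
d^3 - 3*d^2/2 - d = d*(d - 2)*(d + 1/2)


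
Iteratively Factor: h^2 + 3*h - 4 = (h + 4)*(h - 1)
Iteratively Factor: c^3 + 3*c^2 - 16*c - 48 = (c + 4)*(c^2 - c - 12) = (c - 4)*(c + 4)*(c + 3)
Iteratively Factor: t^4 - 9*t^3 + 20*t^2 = (t - 4)*(t^3 - 5*t^2) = t*(t - 4)*(t^2 - 5*t) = t*(t - 5)*(t - 4)*(t)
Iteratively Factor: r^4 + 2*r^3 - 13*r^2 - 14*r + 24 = (r - 1)*(r^3 + 3*r^2 - 10*r - 24) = (r - 1)*(r + 2)*(r^2 + r - 12) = (r - 3)*(r - 1)*(r + 2)*(r + 4)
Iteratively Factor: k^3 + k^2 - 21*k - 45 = (k + 3)*(k^2 - 2*k - 15) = (k + 3)^2*(k - 5)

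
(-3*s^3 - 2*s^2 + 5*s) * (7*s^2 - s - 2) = -21*s^5 - 11*s^4 + 43*s^3 - s^2 - 10*s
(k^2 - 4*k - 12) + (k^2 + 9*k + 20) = 2*k^2 + 5*k + 8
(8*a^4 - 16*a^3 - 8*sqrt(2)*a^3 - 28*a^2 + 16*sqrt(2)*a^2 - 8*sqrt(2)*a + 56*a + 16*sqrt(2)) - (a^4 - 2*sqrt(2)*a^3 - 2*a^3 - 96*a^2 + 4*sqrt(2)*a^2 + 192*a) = 7*a^4 - 14*a^3 - 6*sqrt(2)*a^3 + 12*sqrt(2)*a^2 + 68*a^2 - 136*a - 8*sqrt(2)*a + 16*sqrt(2)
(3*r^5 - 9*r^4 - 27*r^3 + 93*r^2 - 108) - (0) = 3*r^5 - 9*r^4 - 27*r^3 + 93*r^2 - 108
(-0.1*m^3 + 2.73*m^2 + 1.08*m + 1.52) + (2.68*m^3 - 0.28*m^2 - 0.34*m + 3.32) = 2.58*m^3 + 2.45*m^2 + 0.74*m + 4.84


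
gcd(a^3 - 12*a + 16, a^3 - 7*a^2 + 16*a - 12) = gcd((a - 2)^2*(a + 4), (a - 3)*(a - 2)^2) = a^2 - 4*a + 4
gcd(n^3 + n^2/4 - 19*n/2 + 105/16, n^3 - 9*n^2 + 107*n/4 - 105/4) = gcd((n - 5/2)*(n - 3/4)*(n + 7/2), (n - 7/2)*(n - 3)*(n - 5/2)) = n - 5/2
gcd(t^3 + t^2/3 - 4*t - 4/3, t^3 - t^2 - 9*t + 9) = 1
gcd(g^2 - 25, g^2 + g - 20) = g + 5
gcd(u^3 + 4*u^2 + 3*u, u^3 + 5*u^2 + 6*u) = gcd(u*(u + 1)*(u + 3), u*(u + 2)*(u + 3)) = u^2 + 3*u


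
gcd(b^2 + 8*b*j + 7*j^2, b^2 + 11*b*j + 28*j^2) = b + 7*j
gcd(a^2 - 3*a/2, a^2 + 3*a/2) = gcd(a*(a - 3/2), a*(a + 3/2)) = a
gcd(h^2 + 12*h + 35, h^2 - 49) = h + 7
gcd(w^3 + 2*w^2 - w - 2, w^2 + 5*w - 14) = 1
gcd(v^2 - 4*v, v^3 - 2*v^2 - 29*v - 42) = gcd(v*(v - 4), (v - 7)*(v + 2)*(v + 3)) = 1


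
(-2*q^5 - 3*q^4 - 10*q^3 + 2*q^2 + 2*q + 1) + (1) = -2*q^5 - 3*q^4 - 10*q^3 + 2*q^2 + 2*q + 2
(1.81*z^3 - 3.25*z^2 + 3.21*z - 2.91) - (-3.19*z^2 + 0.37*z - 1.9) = 1.81*z^3 - 0.0600000000000001*z^2 + 2.84*z - 1.01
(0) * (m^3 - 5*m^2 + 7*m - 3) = 0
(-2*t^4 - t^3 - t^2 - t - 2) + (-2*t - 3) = -2*t^4 - t^3 - t^2 - 3*t - 5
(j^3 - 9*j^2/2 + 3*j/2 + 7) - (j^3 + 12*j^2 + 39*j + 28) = -33*j^2/2 - 75*j/2 - 21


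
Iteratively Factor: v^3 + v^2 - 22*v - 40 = (v + 2)*(v^2 - v - 20) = (v - 5)*(v + 2)*(v + 4)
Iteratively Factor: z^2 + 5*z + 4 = (z + 4)*(z + 1)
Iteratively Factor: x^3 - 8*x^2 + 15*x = (x - 3)*(x^2 - 5*x) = (x - 5)*(x - 3)*(x)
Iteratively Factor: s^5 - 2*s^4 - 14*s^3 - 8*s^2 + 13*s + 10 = (s + 1)*(s^4 - 3*s^3 - 11*s^2 + 3*s + 10) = (s + 1)*(s + 2)*(s^3 - 5*s^2 - s + 5) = (s - 5)*(s + 1)*(s + 2)*(s^2 - 1) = (s - 5)*(s + 1)^2*(s + 2)*(s - 1)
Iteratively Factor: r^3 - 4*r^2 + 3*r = (r)*(r^2 - 4*r + 3) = r*(r - 1)*(r - 3)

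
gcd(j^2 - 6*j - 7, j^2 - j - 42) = j - 7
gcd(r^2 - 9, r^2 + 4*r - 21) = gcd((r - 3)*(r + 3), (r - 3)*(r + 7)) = r - 3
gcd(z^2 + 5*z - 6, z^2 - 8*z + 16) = 1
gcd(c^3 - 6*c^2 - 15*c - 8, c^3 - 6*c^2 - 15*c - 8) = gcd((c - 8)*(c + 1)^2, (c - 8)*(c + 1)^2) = c^3 - 6*c^2 - 15*c - 8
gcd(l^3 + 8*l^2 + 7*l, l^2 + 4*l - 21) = l + 7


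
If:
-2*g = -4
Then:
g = 2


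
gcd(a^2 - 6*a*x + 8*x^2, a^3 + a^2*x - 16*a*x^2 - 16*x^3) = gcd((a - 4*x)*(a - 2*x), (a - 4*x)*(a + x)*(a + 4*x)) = -a + 4*x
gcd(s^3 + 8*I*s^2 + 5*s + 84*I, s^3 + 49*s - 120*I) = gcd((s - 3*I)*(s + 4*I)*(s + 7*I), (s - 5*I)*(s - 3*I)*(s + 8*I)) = s - 3*I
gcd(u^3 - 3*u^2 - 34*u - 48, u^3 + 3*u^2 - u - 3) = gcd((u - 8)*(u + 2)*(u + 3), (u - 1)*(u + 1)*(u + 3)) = u + 3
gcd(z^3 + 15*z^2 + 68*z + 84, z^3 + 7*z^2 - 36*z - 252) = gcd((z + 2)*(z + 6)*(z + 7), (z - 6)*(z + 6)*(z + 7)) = z^2 + 13*z + 42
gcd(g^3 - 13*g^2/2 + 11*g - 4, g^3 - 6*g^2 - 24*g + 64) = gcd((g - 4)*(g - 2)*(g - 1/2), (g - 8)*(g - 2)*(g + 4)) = g - 2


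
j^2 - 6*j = j*(j - 6)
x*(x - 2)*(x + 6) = x^3 + 4*x^2 - 12*x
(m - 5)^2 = m^2 - 10*m + 25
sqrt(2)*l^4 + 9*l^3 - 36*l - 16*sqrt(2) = (l - 2)*(l + 2)*(l + 4*sqrt(2))*(sqrt(2)*l + 1)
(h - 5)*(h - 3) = h^2 - 8*h + 15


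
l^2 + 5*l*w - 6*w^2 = (l - w)*(l + 6*w)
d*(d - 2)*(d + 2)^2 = d^4 + 2*d^3 - 4*d^2 - 8*d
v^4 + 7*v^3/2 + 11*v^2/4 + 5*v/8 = v*(v + 1/2)^2*(v + 5/2)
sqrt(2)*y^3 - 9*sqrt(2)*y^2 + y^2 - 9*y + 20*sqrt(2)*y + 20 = (y - 5)*(y - 4)*(sqrt(2)*y + 1)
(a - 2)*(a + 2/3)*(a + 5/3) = a^3 + a^2/3 - 32*a/9 - 20/9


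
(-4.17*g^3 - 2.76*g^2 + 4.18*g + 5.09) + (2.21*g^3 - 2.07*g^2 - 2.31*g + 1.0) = -1.96*g^3 - 4.83*g^2 + 1.87*g + 6.09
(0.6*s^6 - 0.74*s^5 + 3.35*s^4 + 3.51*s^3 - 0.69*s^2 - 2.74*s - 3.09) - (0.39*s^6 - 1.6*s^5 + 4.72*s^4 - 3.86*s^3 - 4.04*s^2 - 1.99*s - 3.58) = 0.21*s^6 + 0.86*s^5 - 1.37*s^4 + 7.37*s^3 + 3.35*s^2 - 0.75*s + 0.49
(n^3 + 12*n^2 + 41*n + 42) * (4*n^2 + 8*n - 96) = 4*n^5 + 56*n^4 + 164*n^3 - 656*n^2 - 3600*n - 4032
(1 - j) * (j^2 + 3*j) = -j^3 - 2*j^2 + 3*j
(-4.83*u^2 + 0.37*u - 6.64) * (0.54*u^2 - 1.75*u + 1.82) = -2.6082*u^4 + 8.6523*u^3 - 13.0237*u^2 + 12.2934*u - 12.0848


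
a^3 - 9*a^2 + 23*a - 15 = (a - 5)*(a - 3)*(a - 1)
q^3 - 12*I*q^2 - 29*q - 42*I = (q - 7*I)*(q - 6*I)*(q + I)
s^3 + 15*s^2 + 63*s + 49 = (s + 1)*(s + 7)^2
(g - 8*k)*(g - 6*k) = g^2 - 14*g*k + 48*k^2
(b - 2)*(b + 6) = b^2 + 4*b - 12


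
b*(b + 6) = b^2 + 6*b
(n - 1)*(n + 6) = n^2 + 5*n - 6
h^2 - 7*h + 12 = (h - 4)*(h - 3)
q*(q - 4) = q^2 - 4*q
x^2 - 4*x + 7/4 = (x - 7/2)*(x - 1/2)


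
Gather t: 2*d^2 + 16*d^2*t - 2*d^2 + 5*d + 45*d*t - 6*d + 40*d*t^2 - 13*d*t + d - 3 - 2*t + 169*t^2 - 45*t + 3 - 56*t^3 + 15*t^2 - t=-56*t^3 + t^2*(40*d + 184) + t*(16*d^2 + 32*d - 48)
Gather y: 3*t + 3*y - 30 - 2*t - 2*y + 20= t + y - 10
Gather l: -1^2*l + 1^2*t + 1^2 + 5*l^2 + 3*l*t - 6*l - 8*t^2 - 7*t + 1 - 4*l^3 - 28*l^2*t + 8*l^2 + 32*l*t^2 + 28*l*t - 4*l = -4*l^3 + l^2*(13 - 28*t) + l*(32*t^2 + 31*t - 11) - 8*t^2 - 6*t + 2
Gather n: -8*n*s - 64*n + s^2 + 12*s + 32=n*(-8*s - 64) + s^2 + 12*s + 32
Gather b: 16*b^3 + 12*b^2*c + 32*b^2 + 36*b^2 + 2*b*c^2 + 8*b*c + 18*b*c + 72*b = 16*b^3 + b^2*(12*c + 68) + b*(2*c^2 + 26*c + 72)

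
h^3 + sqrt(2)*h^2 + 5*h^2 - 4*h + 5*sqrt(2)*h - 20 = (h + 5)*(h - sqrt(2))*(h + 2*sqrt(2))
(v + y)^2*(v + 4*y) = v^3 + 6*v^2*y + 9*v*y^2 + 4*y^3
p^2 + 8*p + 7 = (p + 1)*(p + 7)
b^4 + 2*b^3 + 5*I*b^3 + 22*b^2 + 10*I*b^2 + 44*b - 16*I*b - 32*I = (b + 2)*(b - 2*I)*(b - I)*(b + 8*I)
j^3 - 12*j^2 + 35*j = j*(j - 7)*(j - 5)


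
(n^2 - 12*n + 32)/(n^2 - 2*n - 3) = (-n^2 + 12*n - 32)/(-n^2 + 2*n + 3)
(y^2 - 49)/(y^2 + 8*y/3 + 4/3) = 3*(y^2 - 49)/(3*y^2 + 8*y + 4)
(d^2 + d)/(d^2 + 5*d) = (d + 1)/(d + 5)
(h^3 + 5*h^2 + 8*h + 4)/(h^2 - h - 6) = (h^2 + 3*h + 2)/(h - 3)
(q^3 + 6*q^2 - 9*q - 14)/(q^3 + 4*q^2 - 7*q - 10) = (q + 7)/(q + 5)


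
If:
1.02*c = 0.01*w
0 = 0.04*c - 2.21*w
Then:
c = 0.00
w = 0.00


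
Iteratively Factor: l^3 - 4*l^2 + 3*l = (l - 3)*(l^2 - l) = l*(l - 3)*(l - 1)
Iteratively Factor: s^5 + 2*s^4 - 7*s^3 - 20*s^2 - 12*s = (s + 2)*(s^4 - 7*s^2 - 6*s) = (s - 3)*(s + 2)*(s^3 + 3*s^2 + 2*s) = (s - 3)*(s + 1)*(s + 2)*(s^2 + 2*s) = (s - 3)*(s + 1)*(s + 2)^2*(s)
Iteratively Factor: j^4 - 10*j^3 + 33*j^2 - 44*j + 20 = (j - 1)*(j^3 - 9*j^2 + 24*j - 20) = (j - 2)*(j - 1)*(j^2 - 7*j + 10) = (j - 2)^2*(j - 1)*(j - 5)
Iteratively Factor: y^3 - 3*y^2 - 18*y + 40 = (y + 4)*(y^2 - 7*y + 10) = (y - 5)*(y + 4)*(y - 2)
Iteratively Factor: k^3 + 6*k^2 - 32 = (k + 4)*(k^2 + 2*k - 8) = (k + 4)^2*(k - 2)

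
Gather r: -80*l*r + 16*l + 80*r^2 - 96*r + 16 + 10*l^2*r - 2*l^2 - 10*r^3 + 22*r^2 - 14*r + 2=-2*l^2 + 16*l - 10*r^3 + 102*r^2 + r*(10*l^2 - 80*l - 110) + 18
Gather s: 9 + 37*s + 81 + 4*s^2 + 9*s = 4*s^2 + 46*s + 90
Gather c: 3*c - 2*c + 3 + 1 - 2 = c + 2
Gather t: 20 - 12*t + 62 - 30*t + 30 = 112 - 42*t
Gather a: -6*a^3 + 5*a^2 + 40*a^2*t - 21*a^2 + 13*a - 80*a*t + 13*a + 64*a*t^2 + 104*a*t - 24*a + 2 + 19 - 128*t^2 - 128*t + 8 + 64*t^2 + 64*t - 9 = -6*a^3 + a^2*(40*t - 16) + a*(64*t^2 + 24*t + 2) - 64*t^2 - 64*t + 20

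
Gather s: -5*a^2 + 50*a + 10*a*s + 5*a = -5*a^2 + 10*a*s + 55*a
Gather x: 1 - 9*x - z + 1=-9*x - z + 2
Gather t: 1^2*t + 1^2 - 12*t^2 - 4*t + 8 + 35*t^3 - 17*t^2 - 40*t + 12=35*t^3 - 29*t^2 - 43*t + 21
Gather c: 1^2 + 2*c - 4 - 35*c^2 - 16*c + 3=-35*c^2 - 14*c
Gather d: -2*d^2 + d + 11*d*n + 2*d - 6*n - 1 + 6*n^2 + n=-2*d^2 + d*(11*n + 3) + 6*n^2 - 5*n - 1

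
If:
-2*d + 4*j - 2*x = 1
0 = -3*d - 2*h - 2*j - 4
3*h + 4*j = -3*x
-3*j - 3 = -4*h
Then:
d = -37/27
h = 19/42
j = -25/63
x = 29/378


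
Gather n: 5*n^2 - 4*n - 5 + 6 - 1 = 5*n^2 - 4*n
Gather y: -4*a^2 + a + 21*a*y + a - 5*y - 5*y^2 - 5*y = -4*a^2 + 2*a - 5*y^2 + y*(21*a - 10)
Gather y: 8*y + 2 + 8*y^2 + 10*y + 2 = 8*y^2 + 18*y + 4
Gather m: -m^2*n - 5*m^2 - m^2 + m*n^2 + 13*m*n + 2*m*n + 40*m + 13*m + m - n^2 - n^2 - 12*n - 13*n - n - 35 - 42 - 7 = m^2*(-n - 6) + m*(n^2 + 15*n + 54) - 2*n^2 - 26*n - 84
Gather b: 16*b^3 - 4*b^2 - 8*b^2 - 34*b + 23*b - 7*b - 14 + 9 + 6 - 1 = 16*b^3 - 12*b^2 - 18*b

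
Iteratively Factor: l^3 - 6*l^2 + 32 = (l - 4)*(l^2 - 2*l - 8) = (l - 4)*(l + 2)*(l - 4)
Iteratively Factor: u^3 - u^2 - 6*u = (u)*(u^2 - u - 6) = u*(u + 2)*(u - 3)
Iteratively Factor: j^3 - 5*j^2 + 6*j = (j - 2)*(j^2 - 3*j) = j*(j - 2)*(j - 3)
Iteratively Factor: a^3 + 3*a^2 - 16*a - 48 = (a + 4)*(a^2 - a - 12) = (a - 4)*(a + 4)*(a + 3)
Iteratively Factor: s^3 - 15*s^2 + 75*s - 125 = (s - 5)*(s^2 - 10*s + 25) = (s - 5)^2*(s - 5)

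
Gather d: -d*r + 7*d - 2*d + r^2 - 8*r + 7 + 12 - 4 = d*(5 - r) + r^2 - 8*r + 15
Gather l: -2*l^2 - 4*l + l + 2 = -2*l^2 - 3*l + 2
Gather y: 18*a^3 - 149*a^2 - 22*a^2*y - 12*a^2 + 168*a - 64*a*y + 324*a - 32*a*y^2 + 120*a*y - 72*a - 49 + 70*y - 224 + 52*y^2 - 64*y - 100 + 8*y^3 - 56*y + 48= 18*a^3 - 161*a^2 + 420*a + 8*y^3 + y^2*(52 - 32*a) + y*(-22*a^2 + 56*a - 50) - 325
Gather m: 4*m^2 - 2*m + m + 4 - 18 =4*m^2 - m - 14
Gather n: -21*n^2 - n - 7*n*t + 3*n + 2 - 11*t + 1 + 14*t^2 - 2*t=-21*n^2 + n*(2 - 7*t) + 14*t^2 - 13*t + 3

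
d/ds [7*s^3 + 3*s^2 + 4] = 3*s*(7*s + 2)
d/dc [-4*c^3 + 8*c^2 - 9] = 4*c*(4 - 3*c)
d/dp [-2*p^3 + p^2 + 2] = 2*p*(1 - 3*p)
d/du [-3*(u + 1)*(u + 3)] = -6*u - 12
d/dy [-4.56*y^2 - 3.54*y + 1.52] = -9.12*y - 3.54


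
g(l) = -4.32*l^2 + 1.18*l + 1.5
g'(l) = 1.18 - 8.64*l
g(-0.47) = -0.01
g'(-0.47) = 5.24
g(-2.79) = -35.42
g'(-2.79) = 25.29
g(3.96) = -61.57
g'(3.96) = -33.03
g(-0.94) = -3.43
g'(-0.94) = 9.30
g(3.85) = -57.99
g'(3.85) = -32.08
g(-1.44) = -9.16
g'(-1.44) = 13.62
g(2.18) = -16.46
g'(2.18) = -17.66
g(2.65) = -25.71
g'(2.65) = -21.72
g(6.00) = -146.94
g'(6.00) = -50.66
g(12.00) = -606.42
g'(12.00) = -102.50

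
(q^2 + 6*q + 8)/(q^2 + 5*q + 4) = (q + 2)/(q + 1)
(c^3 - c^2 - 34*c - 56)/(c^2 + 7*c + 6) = (c^3 - c^2 - 34*c - 56)/(c^2 + 7*c + 6)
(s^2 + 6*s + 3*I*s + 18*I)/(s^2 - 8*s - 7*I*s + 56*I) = (s^2 + 3*s*(2 + I) + 18*I)/(s^2 - s*(8 + 7*I) + 56*I)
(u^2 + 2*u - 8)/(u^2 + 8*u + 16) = (u - 2)/(u + 4)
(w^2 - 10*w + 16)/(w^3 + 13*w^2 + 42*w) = (w^2 - 10*w + 16)/(w*(w^2 + 13*w + 42))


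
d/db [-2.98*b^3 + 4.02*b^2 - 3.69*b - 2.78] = -8.94*b^2 + 8.04*b - 3.69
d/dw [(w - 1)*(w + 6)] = 2*w + 5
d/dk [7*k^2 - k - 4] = 14*k - 1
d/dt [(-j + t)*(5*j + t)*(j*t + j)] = j*(-5*j^2 + 8*j*t + 4*j + 3*t^2 + 2*t)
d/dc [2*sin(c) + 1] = 2*cos(c)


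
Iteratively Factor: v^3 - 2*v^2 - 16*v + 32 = (v - 4)*(v^2 + 2*v - 8) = (v - 4)*(v + 4)*(v - 2)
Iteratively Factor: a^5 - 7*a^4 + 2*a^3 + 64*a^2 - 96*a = (a - 4)*(a^4 - 3*a^3 - 10*a^2 + 24*a) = a*(a - 4)*(a^3 - 3*a^2 - 10*a + 24) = a*(a - 4)*(a - 2)*(a^2 - a - 12) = a*(a - 4)*(a - 2)*(a + 3)*(a - 4)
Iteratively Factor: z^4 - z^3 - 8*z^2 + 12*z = (z - 2)*(z^3 + z^2 - 6*z) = (z - 2)^2*(z^2 + 3*z) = (z - 2)^2*(z + 3)*(z)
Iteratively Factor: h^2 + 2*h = (h)*(h + 2)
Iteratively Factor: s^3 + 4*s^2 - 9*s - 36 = (s - 3)*(s^2 + 7*s + 12) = (s - 3)*(s + 4)*(s + 3)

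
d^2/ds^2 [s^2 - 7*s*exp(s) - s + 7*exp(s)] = -7*s*exp(s) - 7*exp(s) + 2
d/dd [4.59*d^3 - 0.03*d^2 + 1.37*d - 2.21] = 13.77*d^2 - 0.06*d + 1.37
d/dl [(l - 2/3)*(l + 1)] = 2*l + 1/3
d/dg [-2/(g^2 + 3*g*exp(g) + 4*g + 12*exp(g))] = 2*(3*g*exp(g) + 2*g + 15*exp(g) + 4)/(g^2 + 3*g*exp(g) + 4*g + 12*exp(g))^2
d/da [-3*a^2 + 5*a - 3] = 5 - 6*a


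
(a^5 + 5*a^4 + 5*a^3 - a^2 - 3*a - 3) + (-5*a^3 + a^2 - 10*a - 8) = a^5 + 5*a^4 - 13*a - 11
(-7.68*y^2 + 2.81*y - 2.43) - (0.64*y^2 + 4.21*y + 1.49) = -8.32*y^2 - 1.4*y - 3.92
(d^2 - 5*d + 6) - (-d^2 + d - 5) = 2*d^2 - 6*d + 11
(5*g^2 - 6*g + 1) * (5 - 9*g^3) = -45*g^5 + 54*g^4 - 9*g^3 + 25*g^2 - 30*g + 5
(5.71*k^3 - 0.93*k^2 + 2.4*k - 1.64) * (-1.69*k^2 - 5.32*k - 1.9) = -9.6499*k^5 - 28.8055*k^4 - 9.9574*k^3 - 8.2294*k^2 + 4.1648*k + 3.116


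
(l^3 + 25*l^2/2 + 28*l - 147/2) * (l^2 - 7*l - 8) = l^5 + 11*l^4/2 - 135*l^3/2 - 739*l^2/2 + 581*l/2 + 588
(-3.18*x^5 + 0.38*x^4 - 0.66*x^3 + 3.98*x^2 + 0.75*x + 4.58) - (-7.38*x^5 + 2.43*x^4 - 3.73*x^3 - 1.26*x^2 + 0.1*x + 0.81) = 4.2*x^5 - 2.05*x^4 + 3.07*x^3 + 5.24*x^2 + 0.65*x + 3.77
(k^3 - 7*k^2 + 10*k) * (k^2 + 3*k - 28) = k^5 - 4*k^4 - 39*k^3 + 226*k^2 - 280*k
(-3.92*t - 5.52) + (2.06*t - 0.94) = -1.86*t - 6.46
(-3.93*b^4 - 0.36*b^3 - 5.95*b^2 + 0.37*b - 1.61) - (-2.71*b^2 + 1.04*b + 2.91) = -3.93*b^4 - 0.36*b^3 - 3.24*b^2 - 0.67*b - 4.52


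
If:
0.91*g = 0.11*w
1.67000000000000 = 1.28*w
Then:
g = 0.16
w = 1.30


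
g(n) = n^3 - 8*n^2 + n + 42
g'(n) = 3*n^2 - 16*n + 1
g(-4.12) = -167.85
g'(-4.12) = 117.84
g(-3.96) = -149.51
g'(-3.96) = 111.40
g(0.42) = 41.08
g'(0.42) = -5.19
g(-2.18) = -8.56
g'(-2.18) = 50.14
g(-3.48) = -100.51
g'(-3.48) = 93.01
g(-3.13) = -70.17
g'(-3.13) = 80.47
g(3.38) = -7.40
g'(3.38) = -18.81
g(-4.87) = -268.11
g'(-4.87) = 150.07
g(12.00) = 630.00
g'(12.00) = 241.00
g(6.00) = -24.00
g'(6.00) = 13.00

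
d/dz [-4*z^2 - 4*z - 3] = -8*z - 4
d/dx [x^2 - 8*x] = 2*x - 8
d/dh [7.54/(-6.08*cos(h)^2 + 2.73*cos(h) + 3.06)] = (20.5842 - 91.6864*cos(h))*sin(h)/(-6.08*cos(h)^2 + 2.73*cos(h) + 3.06)^2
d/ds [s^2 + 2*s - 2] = 2*s + 2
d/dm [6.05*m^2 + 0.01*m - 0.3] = 12.1*m + 0.01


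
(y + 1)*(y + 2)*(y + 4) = y^3 + 7*y^2 + 14*y + 8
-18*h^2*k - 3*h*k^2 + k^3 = k*(-6*h + k)*(3*h + k)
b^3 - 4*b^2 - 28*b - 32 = (b - 8)*(b + 2)^2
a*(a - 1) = a^2 - a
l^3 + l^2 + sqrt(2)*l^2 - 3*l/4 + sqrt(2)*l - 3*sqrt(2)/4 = (l - 1/2)*(l + 3/2)*(l + sqrt(2))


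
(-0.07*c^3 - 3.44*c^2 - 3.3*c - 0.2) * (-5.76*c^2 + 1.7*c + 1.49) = 0.4032*c^5 + 19.6954*c^4 + 13.0557*c^3 - 9.5836*c^2 - 5.257*c - 0.298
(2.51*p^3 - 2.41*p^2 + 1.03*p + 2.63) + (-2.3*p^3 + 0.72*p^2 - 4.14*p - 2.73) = 0.21*p^3 - 1.69*p^2 - 3.11*p - 0.1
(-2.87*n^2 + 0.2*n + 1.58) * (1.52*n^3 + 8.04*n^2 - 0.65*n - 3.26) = -4.3624*n^5 - 22.7708*n^4 + 5.8751*n^3 + 21.9294*n^2 - 1.679*n - 5.1508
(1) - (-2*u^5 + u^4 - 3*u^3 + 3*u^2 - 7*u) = 2*u^5 - u^4 + 3*u^3 - 3*u^2 + 7*u + 1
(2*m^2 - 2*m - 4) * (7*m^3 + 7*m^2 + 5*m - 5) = 14*m^5 - 32*m^3 - 48*m^2 - 10*m + 20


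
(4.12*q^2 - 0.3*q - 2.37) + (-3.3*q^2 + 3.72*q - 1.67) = 0.82*q^2 + 3.42*q - 4.04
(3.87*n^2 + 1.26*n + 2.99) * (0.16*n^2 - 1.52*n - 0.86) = 0.6192*n^4 - 5.6808*n^3 - 4.765*n^2 - 5.6284*n - 2.5714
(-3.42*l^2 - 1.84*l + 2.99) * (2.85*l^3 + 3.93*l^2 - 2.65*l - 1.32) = -9.747*l^5 - 18.6846*l^4 + 10.3533*l^3 + 21.1411*l^2 - 5.4947*l - 3.9468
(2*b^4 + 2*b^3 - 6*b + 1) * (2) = 4*b^4 + 4*b^3 - 12*b + 2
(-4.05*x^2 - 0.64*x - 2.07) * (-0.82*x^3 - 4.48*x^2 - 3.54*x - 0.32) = 3.321*x^5 + 18.6688*x^4 + 18.9016*x^3 + 12.8352*x^2 + 7.5326*x + 0.6624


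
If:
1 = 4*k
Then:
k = 1/4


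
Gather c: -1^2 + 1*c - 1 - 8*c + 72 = 70 - 7*c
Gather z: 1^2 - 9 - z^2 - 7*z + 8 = -z^2 - 7*z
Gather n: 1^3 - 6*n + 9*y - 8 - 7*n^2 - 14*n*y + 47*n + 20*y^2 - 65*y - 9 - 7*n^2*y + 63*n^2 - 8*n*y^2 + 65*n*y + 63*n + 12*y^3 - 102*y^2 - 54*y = n^2*(56 - 7*y) + n*(-8*y^2 + 51*y + 104) + 12*y^3 - 82*y^2 - 110*y - 16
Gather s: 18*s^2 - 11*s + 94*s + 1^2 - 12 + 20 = 18*s^2 + 83*s + 9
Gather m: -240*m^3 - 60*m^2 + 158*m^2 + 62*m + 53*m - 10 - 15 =-240*m^3 + 98*m^2 + 115*m - 25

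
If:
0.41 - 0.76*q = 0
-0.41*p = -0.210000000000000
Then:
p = 0.51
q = 0.54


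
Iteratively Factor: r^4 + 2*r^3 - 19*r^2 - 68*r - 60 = (r + 3)*(r^3 - r^2 - 16*r - 20) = (r + 2)*(r + 3)*(r^2 - 3*r - 10) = (r - 5)*(r + 2)*(r + 3)*(r + 2)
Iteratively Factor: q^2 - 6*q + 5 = (q - 1)*(q - 5)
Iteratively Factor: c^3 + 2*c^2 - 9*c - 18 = (c + 3)*(c^2 - c - 6) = (c - 3)*(c + 3)*(c + 2)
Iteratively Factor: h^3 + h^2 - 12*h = (h)*(h^2 + h - 12) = h*(h - 3)*(h + 4)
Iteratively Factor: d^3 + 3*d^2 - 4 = (d + 2)*(d^2 + d - 2) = (d - 1)*(d + 2)*(d + 2)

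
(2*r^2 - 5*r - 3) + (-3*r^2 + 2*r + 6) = -r^2 - 3*r + 3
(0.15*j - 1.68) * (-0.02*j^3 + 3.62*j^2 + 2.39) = -0.003*j^4 + 0.5766*j^3 - 6.0816*j^2 + 0.3585*j - 4.0152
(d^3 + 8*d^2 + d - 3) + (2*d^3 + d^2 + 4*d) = 3*d^3 + 9*d^2 + 5*d - 3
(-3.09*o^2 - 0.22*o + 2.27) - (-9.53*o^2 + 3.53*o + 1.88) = 6.44*o^2 - 3.75*o + 0.39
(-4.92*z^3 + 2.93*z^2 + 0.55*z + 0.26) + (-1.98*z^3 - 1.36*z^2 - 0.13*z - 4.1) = -6.9*z^3 + 1.57*z^2 + 0.42*z - 3.84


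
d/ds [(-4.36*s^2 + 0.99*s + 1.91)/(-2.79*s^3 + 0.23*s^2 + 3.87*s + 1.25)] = (-12.1644*s^4 + 5.5242*s^3 - 1.1142*s^2 - 11.7786*s - 6.1542)/(7.7841*s^6 - 1.2834*s^5 - 21.5417*s^4 - 5.1948*s^3 + 15.5519*s^2 + 9.675*s + 1.5625)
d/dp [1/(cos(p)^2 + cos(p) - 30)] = (2*cos(p) + 1)*sin(p)/(cos(p)^2 + cos(p) - 30)^2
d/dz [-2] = 0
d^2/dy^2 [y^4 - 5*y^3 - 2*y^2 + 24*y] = 12*y^2 - 30*y - 4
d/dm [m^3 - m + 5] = 3*m^2 - 1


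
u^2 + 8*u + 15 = (u + 3)*(u + 5)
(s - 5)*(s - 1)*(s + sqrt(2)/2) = s^3 - 6*s^2 + sqrt(2)*s^2/2 - 3*sqrt(2)*s + 5*s + 5*sqrt(2)/2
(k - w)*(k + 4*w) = k^2 + 3*k*w - 4*w^2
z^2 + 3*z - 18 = (z - 3)*(z + 6)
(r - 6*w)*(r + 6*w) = r^2 - 36*w^2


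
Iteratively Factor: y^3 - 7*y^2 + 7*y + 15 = (y - 5)*(y^2 - 2*y - 3) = (y - 5)*(y + 1)*(y - 3)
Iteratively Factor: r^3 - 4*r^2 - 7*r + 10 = (r - 5)*(r^2 + r - 2) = (r - 5)*(r - 1)*(r + 2)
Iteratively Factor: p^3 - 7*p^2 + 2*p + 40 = (p + 2)*(p^2 - 9*p + 20) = (p - 4)*(p + 2)*(p - 5)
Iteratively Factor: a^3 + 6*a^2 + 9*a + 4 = (a + 1)*(a^2 + 5*a + 4) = (a + 1)^2*(a + 4)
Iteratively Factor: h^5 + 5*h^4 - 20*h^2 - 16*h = (h + 4)*(h^4 + h^3 - 4*h^2 - 4*h) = (h - 2)*(h + 4)*(h^3 + 3*h^2 + 2*h) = (h - 2)*(h + 1)*(h + 4)*(h^2 + 2*h) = h*(h - 2)*(h + 1)*(h + 4)*(h + 2)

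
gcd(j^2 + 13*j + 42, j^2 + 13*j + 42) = j^2 + 13*j + 42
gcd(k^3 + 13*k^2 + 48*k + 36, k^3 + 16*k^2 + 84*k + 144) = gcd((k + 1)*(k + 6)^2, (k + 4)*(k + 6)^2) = k^2 + 12*k + 36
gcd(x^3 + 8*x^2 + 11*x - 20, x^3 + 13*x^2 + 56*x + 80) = x^2 + 9*x + 20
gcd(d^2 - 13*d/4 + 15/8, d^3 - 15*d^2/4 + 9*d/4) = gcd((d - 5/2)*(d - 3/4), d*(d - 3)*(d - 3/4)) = d - 3/4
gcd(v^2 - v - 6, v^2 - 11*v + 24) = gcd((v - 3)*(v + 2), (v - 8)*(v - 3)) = v - 3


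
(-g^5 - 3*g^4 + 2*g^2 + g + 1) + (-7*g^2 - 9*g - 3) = -g^5 - 3*g^4 - 5*g^2 - 8*g - 2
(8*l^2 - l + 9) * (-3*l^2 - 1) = -24*l^4 + 3*l^3 - 35*l^2 + l - 9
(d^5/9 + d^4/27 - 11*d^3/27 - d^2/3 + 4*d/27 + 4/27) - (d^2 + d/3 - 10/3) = d^5/9 + d^4/27 - 11*d^3/27 - 4*d^2/3 - 5*d/27 + 94/27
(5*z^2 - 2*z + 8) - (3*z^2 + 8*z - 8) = 2*z^2 - 10*z + 16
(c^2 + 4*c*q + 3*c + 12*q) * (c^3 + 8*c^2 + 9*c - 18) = c^5 + 4*c^4*q + 11*c^4 + 44*c^3*q + 33*c^3 + 132*c^2*q + 9*c^2 + 36*c*q - 54*c - 216*q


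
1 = 1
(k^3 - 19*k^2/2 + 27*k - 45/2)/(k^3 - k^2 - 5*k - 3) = (2*k^2 - 13*k + 15)/(2*(k^2 + 2*k + 1))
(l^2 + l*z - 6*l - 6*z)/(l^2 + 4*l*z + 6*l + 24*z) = (l^2 + l*z - 6*l - 6*z)/(l^2 + 4*l*z + 6*l + 24*z)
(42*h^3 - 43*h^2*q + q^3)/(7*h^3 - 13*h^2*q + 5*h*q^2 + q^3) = (-6*h + q)/(-h + q)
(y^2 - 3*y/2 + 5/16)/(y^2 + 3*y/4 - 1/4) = (y - 5/4)/(y + 1)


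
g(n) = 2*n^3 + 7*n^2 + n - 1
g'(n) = 6*n^2 + 14*n + 1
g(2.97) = 116.11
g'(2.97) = 95.51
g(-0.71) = 1.10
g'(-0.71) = -5.92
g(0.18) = -0.58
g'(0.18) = 3.71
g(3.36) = 157.25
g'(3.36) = 115.78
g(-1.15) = 4.07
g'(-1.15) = -7.16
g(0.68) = 3.55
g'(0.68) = 13.29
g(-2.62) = 8.46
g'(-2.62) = 5.51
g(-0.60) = 0.49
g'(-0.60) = -5.24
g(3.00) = 119.00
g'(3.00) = 97.00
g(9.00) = 2033.00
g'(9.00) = 613.00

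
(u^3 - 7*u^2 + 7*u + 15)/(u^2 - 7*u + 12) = (u^2 - 4*u - 5)/(u - 4)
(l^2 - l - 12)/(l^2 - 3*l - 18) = (l - 4)/(l - 6)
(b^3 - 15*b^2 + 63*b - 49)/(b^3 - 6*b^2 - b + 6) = (b^2 - 14*b + 49)/(b^2 - 5*b - 6)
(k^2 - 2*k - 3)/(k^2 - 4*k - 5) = (k - 3)/(k - 5)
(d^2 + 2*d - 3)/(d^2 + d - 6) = (d - 1)/(d - 2)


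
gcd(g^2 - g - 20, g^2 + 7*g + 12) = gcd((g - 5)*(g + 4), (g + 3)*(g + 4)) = g + 4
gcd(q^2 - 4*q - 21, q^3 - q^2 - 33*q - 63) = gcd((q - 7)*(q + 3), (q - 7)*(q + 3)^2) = q^2 - 4*q - 21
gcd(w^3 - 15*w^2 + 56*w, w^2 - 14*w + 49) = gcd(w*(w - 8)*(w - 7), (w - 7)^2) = w - 7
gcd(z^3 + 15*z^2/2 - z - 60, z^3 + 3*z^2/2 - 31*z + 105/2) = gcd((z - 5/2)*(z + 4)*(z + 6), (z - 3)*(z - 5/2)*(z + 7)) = z - 5/2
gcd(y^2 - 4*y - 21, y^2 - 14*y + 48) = 1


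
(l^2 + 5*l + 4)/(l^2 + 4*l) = (l + 1)/l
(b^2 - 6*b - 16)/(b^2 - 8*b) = (b + 2)/b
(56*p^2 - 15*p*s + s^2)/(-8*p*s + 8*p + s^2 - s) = (-7*p + s)/(s - 1)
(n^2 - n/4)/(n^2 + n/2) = (4*n - 1)/(2*(2*n + 1))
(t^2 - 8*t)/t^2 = (t - 8)/t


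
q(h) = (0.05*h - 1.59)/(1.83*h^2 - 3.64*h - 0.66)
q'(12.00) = 0.00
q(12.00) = -0.00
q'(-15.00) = -0.00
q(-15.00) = -0.01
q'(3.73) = 0.12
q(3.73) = -0.13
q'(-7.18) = -0.00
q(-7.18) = -0.02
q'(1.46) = 0.58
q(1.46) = 0.73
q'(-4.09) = -0.02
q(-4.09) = -0.04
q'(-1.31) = -0.26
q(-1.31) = -0.23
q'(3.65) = 0.13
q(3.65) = -0.13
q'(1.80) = 2.65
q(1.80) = 1.17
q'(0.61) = -0.48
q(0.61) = 0.71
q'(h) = (3.64 - 3.66*h)*(0.05*h - 1.59)/(1.83*h^2 - 3.64*h - 0.66)^2 + 0.05/(1.83*h^2 - 3.64*h - 0.66) = (-0.0915*h^2 + 5.8194*h - 5.8206)/(3.3489*h^4 - 13.3224*h^3 + 10.834*h^2 + 4.8048*h + 0.4356)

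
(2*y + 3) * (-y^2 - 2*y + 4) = -2*y^3 - 7*y^2 + 2*y + 12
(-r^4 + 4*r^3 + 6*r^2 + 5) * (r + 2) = -r^5 + 2*r^4 + 14*r^3 + 12*r^2 + 5*r + 10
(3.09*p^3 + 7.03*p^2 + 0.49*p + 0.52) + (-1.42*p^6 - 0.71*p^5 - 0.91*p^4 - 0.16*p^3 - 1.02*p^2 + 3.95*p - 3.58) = -1.42*p^6 - 0.71*p^5 - 0.91*p^4 + 2.93*p^3 + 6.01*p^2 + 4.44*p - 3.06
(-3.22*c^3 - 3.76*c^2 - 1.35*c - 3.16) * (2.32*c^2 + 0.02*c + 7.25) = -7.4704*c^5 - 8.7876*c^4 - 26.5522*c^3 - 34.6182*c^2 - 9.8507*c - 22.91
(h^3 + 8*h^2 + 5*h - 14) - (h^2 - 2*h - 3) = h^3 + 7*h^2 + 7*h - 11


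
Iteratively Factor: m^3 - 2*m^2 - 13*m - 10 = (m + 1)*(m^2 - 3*m - 10) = (m + 1)*(m + 2)*(m - 5)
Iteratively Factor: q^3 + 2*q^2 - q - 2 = (q + 2)*(q^2 - 1) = (q + 1)*(q + 2)*(q - 1)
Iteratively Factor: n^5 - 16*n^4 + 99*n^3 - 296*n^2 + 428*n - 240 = (n - 5)*(n^4 - 11*n^3 + 44*n^2 - 76*n + 48) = (n - 5)*(n - 2)*(n^3 - 9*n^2 + 26*n - 24) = (n - 5)*(n - 4)*(n - 2)*(n^2 - 5*n + 6) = (n - 5)*(n - 4)*(n - 2)^2*(n - 3)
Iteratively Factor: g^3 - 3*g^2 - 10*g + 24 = (g - 4)*(g^2 + g - 6) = (g - 4)*(g + 3)*(g - 2)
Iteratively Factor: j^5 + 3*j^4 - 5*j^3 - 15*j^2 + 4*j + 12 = (j + 3)*(j^4 - 5*j^2 + 4) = (j + 1)*(j + 3)*(j^3 - j^2 - 4*j + 4) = (j - 1)*(j + 1)*(j + 3)*(j^2 - 4) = (j - 2)*(j - 1)*(j + 1)*(j + 3)*(j + 2)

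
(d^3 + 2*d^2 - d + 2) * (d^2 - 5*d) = d^5 - 3*d^4 - 11*d^3 + 7*d^2 - 10*d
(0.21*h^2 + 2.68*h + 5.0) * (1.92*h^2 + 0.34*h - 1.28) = 0.4032*h^4 + 5.217*h^3 + 10.2424*h^2 - 1.7304*h - 6.4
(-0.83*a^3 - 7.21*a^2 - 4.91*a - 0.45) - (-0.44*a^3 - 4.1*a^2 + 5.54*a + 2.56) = -0.39*a^3 - 3.11*a^2 - 10.45*a - 3.01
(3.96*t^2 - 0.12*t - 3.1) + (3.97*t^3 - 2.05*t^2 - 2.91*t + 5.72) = 3.97*t^3 + 1.91*t^2 - 3.03*t + 2.62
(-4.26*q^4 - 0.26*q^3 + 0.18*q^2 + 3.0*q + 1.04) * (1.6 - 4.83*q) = 20.5758*q^5 - 5.5602*q^4 - 1.2854*q^3 - 14.202*q^2 - 0.223199999999999*q + 1.664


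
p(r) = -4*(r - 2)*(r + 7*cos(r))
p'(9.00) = 42.29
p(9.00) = -73.42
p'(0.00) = -20.00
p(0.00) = 56.00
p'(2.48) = 18.51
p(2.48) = 5.84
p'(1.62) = -14.21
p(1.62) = 1.94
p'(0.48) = -40.33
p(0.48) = 40.67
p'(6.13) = -86.36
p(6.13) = -215.55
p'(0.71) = -42.46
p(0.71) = 31.06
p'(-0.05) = -16.70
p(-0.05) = 56.92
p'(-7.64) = 326.94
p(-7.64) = -237.28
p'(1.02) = -38.20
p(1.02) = 18.36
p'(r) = -4*r - 4*(1 - 7*sin(r))*(r - 2) - 28*cos(r) = -4*r + 4*(r - 2)*(7*sin(r) - 1) - 28*cos(r)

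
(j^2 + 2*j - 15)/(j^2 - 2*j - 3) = (j + 5)/(j + 1)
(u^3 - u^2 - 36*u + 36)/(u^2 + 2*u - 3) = (u^2 - 36)/(u + 3)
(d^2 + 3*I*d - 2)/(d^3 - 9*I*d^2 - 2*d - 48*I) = (d + I)/(d^2 - 11*I*d - 24)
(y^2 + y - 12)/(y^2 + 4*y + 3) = (y^2 + y - 12)/(y^2 + 4*y + 3)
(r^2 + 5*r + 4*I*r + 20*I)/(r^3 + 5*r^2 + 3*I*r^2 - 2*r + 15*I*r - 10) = (r + 4*I)/(r^2 + 3*I*r - 2)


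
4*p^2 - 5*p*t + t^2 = (-4*p + t)*(-p + t)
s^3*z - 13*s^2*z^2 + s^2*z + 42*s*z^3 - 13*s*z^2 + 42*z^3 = (s - 7*z)*(s - 6*z)*(s*z + z)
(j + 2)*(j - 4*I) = j^2 + 2*j - 4*I*j - 8*I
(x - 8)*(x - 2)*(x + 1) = x^3 - 9*x^2 + 6*x + 16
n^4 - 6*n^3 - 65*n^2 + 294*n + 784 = (n - 8)*(n - 7)*(n + 2)*(n + 7)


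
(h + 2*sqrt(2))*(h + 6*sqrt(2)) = h^2 + 8*sqrt(2)*h + 24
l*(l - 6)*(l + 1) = l^3 - 5*l^2 - 6*l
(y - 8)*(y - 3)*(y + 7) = y^3 - 4*y^2 - 53*y + 168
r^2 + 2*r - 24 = (r - 4)*(r + 6)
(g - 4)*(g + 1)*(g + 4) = g^3 + g^2 - 16*g - 16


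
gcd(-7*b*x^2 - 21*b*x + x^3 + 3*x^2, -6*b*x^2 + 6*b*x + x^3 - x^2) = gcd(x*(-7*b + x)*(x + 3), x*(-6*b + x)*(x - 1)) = x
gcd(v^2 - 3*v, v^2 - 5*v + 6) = v - 3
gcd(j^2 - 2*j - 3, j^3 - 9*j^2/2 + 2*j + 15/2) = j^2 - 2*j - 3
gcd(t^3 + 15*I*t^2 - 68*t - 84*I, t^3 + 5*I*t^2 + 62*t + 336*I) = t^2 + 13*I*t - 42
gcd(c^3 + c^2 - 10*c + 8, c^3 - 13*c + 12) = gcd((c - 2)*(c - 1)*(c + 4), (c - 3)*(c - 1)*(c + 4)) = c^2 + 3*c - 4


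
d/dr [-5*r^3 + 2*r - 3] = 2 - 15*r^2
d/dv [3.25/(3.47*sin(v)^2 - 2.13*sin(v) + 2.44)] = (6.9225 - 22.555*sin(v))*cos(v)/(3.47*sin(v)^2 - 2.13*sin(v) + 2.44)^2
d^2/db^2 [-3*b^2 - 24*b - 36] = -6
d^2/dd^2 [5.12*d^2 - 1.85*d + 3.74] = 10.2400000000000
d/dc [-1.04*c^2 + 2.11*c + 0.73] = 2.11 - 2.08*c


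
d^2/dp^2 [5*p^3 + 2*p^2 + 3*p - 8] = 30*p + 4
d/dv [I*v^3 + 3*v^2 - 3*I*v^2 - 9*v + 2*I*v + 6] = 3*I*v^2 + 6*v*(1 - I) - 9 + 2*I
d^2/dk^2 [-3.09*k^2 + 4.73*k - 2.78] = -6.18000000000000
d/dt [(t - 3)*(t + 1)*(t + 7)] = 3*t^2 + 10*t - 17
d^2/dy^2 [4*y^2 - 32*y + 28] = 8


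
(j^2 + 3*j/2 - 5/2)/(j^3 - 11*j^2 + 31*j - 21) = (j + 5/2)/(j^2 - 10*j + 21)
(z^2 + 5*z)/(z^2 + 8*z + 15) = z/(z + 3)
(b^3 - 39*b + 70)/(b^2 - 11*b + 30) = (b^2 + 5*b - 14)/(b - 6)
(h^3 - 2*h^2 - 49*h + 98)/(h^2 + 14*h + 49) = (h^2 - 9*h + 14)/(h + 7)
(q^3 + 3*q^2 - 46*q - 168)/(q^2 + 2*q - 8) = (q^2 - q - 42)/(q - 2)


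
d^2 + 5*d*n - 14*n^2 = (d - 2*n)*(d + 7*n)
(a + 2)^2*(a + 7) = a^3 + 11*a^2 + 32*a + 28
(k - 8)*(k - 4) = k^2 - 12*k + 32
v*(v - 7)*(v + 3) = v^3 - 4*v^2 - 21*v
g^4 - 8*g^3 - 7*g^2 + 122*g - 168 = (g - 7)*(g - 3)*(g - 2)*(g + 4)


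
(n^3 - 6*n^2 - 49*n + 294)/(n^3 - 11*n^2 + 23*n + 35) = (n^2 + n - 42)/(n^2 - 4*n - 5)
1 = 1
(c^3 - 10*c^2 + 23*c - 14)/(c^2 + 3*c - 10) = (c^2 - 8*c + 7)/(c + 5)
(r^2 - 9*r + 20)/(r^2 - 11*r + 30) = (r - 4)/(r - 6)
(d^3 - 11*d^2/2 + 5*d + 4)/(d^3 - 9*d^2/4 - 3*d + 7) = 2*(2*d^2 - 7*d - 4)/(4*d^2 - d - 14)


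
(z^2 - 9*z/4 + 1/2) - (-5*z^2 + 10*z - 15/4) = 6*z^2 - 49*z/4 + 17/4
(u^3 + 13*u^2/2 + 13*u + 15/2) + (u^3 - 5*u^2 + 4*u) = 2*u^3 + 3*u^2/2 + 17*u + 15/2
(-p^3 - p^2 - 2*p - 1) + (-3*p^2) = -p^3 - 4*p^2 - 2*p - 1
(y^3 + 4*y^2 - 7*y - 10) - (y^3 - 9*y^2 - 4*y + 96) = 13*y^2 - 3*y - 106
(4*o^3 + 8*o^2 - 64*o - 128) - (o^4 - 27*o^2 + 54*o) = -o^4 + 4*o^3 + 35*o^2 - 118*o - 128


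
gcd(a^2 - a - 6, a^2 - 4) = a + 2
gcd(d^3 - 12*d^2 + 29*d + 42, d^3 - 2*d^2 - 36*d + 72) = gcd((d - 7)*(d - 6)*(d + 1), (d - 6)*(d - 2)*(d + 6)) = d - 6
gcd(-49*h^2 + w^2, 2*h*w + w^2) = 1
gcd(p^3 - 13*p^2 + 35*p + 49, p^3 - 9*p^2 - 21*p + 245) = p^2 - 14*p + 49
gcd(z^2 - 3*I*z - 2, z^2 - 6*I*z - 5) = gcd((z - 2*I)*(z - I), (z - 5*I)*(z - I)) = z - I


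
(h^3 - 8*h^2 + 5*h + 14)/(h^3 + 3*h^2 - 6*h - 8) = (h - 7)/(h + 4)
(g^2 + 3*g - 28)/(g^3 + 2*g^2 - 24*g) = (g + 7)/(g*(g + 6))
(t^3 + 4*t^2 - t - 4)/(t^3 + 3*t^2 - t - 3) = (t + 4)/(t + 3)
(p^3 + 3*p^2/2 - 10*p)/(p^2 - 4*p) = (p^2 + 3*p/2 - 10)/(p - 4)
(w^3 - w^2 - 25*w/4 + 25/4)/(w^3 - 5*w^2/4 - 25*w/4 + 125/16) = 4*(w - 1)/(4*w - 5)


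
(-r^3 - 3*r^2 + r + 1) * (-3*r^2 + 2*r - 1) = 3*r^5 + 7*r^4 - 8*r^3 + 2*r^2 + r - 1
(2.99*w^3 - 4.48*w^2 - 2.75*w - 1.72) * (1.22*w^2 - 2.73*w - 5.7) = 3.6478*w^5 - 13.6283*w^4 - 8.1676*w^3 + 30.9451*w^2 + 20.3706*w + 9.804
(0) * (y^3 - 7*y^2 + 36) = 0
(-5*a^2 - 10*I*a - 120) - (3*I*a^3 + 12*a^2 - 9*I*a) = -3*I*a^3 - 17*a^2 - I*a - 120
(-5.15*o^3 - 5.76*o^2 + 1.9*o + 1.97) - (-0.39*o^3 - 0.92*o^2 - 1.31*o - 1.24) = -4.76*o^3 - 4.84*o^2 + 3.21*o + 3.21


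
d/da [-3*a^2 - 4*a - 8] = -6*a - 4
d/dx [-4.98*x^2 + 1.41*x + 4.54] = 1.41 - 9.96*x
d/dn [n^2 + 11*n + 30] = 2*n + 11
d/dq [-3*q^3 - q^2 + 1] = q*(-9*q - 2)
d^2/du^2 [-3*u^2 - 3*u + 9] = -6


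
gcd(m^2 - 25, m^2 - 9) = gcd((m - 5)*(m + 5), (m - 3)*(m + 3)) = 1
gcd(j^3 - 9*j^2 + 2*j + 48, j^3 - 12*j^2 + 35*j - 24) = j^2 - 11*j + 24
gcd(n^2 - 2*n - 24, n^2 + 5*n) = 1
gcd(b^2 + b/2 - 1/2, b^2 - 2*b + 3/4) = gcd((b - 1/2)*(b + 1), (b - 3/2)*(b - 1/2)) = b - 1/2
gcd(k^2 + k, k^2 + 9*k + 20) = 1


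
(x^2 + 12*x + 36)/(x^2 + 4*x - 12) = (x + 6)/(x - 2)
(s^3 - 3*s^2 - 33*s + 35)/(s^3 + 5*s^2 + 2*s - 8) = (s^2 - 2*s - 35)/(s^2 + 6*s + 8)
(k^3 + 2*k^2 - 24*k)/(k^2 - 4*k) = k + 6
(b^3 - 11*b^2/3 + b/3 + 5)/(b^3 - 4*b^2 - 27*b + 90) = (b^2 - 2*b/3 - 5/3)/(b^2 - b - 30)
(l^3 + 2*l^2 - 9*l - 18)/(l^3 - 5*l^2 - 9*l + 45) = (l + 2)/(l - 5)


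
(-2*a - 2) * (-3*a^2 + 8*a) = 6*a^3 - 10*a^2 - 16*a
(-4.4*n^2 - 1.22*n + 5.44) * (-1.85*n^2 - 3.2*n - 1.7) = 8.14*n^4 + 16.337*n^3 + 1.32*n^2 - 15.334*n - 9.248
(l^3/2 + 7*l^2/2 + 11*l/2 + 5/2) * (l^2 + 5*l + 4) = l^5/2 + 6*l^4 + 25*l^3 + 44*l^2 + 69*l/2 + 10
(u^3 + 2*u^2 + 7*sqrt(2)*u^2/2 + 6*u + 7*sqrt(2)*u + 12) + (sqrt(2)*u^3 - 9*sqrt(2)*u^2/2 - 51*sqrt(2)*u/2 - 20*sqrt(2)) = u^3 + sqrt(2)*u^3 - sqrt(2)*u^2 + 2*u^2 - 37*sqrt(2)*u/2 + 6*u - 20*sqrt(2) + 12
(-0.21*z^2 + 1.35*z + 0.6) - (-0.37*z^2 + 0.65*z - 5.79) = 0.16*z^2 + 0.7*z + 6.39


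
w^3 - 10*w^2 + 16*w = w*(w - 8)*(w - 2)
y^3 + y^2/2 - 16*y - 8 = (y - 4)*(y + 1/2)*(y + 4)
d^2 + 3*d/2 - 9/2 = (d - 3/2)*(d + 3)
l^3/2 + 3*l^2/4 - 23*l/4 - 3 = (l/2 + 1/4)*(l - 3)*(l + 4)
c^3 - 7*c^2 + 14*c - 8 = (c - 4)*(c - 2)*(c - 1)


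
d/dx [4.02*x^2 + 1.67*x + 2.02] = 8.04*x + 1.67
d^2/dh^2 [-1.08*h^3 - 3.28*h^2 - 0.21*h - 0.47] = -6.48*h - 6.56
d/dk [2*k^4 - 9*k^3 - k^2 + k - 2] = 8*k^3 - 27*k^2 - 2*k + 1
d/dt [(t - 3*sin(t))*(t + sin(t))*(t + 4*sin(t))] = 2*t^2*cos(t) + 3*t^2 + 4*t*sin(t) - 11*t*sin(2*t) - 36*sin(t)^2*cos(t) - 11*sin(t)^2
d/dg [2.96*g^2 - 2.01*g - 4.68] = 5.92*g - 2.01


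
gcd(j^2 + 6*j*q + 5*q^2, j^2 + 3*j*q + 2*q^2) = j + q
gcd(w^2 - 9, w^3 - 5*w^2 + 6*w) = w - 3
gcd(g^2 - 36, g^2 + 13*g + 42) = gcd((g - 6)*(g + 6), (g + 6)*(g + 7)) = g + 6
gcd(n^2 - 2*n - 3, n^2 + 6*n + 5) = n + 1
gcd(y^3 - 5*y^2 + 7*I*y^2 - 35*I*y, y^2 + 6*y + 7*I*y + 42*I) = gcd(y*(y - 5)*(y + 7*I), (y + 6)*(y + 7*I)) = y + 7*I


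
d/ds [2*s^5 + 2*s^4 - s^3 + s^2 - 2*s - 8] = 10*s^4 + 8*s^3 - 3*s^2 + 2*s - 2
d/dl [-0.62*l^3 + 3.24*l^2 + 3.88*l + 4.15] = -1.86*l^2 + 6.48*l + 3.88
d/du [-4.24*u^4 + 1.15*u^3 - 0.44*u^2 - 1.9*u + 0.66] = -16.96*u^3 + 3.45*u^2 - 0.88*u - 1.9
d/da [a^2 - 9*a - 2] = 2*a - 9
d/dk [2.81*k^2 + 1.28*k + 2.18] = 5.62*k + 1.28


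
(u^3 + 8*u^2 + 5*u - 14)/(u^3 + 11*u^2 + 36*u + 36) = (u^2 + 6*u - 7)/(u^2 + 9*u + 18)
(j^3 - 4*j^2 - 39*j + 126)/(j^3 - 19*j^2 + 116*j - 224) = (j^2 + 3*j - 18)/(j^2 - 12*j + 32)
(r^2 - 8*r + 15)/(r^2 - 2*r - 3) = (r - 5)/(r + 1)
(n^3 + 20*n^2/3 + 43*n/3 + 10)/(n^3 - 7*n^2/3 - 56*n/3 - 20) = (n + 3)/(n - 6)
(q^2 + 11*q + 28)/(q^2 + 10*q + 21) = (q + 4)/(q + 3)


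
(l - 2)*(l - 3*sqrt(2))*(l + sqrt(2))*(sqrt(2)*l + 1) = sqrt(2)*l^4 - 3*l^3 - 2*sqrt(2)*l^3 - 8*sqrt(2)*l^2 + 6*l^2 - 6*l + 16*sqrt(2)*l + 12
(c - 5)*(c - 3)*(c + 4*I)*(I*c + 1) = I*c^4 - 3*c^3 - 8*I*c^3 + 24*c^2 + 19*I*c^2 - 45*c - 32*I*c + 60*I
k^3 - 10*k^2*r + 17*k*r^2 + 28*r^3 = (k - 7*r)*(k - 4*r)*(k + r)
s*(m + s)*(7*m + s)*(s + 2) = 7*m^2*s^2 + 14*m^2*s + 8*m*s^3 + 16*m*s^2 + s^4 + 2*s^3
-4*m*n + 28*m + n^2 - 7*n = (-4*m + n)*(n - 7)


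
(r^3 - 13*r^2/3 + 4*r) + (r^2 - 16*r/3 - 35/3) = r^3 - 10*r^2/3 - 4*r/3 - 35/3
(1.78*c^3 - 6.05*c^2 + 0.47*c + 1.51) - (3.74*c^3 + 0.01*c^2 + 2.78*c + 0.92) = -1.96*c^3 - 6.06*c^2 - 2.31*c + 0.59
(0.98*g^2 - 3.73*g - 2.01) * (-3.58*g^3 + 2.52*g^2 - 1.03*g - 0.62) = -3.5084*g^5 + 15.823*g^4 - 3.2132*g^3 - 1.8309*g^2 + 4.3829*g + 1.2462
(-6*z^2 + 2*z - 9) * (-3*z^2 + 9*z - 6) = 18*z^4 - 60*z^3 + 81*z^2 - 93*z + 54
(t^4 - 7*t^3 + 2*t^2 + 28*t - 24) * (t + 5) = t^5 - 2*t^4 - 33*t^3 + 38*t^2 + 116*t - 120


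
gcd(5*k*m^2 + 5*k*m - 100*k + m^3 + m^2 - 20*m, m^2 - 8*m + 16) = m - 4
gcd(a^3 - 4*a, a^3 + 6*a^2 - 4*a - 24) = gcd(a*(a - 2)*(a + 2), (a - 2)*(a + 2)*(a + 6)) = a^2 - 4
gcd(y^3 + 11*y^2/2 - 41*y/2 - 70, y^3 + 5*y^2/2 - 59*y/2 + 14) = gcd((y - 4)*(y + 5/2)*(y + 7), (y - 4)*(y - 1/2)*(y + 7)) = y^2 + 3*y - 28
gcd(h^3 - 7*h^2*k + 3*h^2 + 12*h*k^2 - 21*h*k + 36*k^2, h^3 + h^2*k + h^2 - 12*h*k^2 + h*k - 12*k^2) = h - 3*k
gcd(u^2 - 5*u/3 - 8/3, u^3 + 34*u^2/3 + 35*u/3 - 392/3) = u - 8/3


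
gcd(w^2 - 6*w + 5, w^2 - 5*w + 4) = w - 1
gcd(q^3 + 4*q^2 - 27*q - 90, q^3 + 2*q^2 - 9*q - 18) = q + 3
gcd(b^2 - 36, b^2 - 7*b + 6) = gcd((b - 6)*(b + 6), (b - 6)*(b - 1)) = b - 6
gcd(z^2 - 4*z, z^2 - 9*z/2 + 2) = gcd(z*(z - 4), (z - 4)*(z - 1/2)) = z - 4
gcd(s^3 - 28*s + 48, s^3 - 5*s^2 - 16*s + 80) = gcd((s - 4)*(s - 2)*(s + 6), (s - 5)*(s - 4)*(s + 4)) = s - 4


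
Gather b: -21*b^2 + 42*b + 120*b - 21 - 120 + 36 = -21*b^2 + 162*b - 105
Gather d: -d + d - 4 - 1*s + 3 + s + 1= 0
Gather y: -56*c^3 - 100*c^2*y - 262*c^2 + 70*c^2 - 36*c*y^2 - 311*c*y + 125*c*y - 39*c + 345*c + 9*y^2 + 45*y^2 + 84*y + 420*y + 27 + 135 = -56*c^3 - 192*c^2 + 306*c + y^2*(54 - 36*c) + y*(-100*c^2 - 186*c + 504) + 162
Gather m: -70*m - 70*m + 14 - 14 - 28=-140*m - 28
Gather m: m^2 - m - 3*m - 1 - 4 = m^2 - 4*m - 5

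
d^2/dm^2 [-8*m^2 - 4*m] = -16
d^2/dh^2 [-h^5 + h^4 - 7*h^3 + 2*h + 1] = 2*h*(-10*h^2 + 6*h - 21)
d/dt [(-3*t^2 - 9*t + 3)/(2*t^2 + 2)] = 3*(3*t^2 - 4*t - 3)/(2*(t^4 + 2*t^2 + 1))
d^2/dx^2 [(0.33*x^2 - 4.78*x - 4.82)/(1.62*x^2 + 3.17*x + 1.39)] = (-28.478628*x^3 - 80.356212*x^2 - 83.9341440000001*x - 31.76463)/(4.251528*x^6 + 24.958044*x^5 + 59.781402*x^4 + 74.684249*x^3 + 51.293919*x^2 + 18.374271*x + 2.685619)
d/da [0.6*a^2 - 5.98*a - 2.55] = 1.2*a - 5.98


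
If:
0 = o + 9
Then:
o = -9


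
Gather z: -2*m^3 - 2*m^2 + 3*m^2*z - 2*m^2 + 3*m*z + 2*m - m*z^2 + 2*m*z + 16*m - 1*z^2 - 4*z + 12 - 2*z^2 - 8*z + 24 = -2*m^3 - 4*m^2 + 18*m + z^2*(-m - 3) + z*(3*m^2 + 5*m - 12) + 36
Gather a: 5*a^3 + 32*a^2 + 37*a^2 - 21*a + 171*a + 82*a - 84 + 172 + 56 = 5*a^3 + 69*a^2 + 232*a + 144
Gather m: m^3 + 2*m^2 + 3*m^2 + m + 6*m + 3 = m^3 + 5*m^2 + 7*m + 3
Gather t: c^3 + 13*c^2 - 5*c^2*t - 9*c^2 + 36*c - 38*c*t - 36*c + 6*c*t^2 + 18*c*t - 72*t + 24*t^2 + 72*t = c^3 + 4*c^2 + t^2*(6*c + 24) + t*(-5*c^2 - 20*c)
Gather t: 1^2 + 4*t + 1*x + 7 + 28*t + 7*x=32*t + 8*x + 8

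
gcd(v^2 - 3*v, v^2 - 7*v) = v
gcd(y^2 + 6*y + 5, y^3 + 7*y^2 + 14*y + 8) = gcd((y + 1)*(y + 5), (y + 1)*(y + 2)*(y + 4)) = y + 1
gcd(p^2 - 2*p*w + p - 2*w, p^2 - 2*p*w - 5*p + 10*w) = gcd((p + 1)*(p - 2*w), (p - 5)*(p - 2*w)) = p - 2*w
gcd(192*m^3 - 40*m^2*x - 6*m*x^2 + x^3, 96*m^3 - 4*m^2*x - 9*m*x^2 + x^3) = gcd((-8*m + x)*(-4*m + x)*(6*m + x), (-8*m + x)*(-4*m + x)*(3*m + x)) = 32*m^2 - 12*m*x + x^2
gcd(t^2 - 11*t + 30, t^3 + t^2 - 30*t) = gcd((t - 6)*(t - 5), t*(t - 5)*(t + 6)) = t - 5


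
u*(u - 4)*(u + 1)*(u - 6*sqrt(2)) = u^4 - 6*sqrt(2)*u^3 - 3*u^3 - 4*u^2 + 18*sqrt(2)*u^2 + 24*sqrt(2)*u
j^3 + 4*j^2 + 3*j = j*(j + 1)*(j + 3)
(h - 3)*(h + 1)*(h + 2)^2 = h^4 + 2*h^3 - 7*h^2 - 20*h - 12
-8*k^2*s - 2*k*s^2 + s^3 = s*(-4*k + s)*(2*k + s)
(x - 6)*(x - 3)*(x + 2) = x^3 - 7*x^2 + 36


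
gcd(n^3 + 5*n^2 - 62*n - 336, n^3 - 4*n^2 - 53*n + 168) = n^2 - n - 56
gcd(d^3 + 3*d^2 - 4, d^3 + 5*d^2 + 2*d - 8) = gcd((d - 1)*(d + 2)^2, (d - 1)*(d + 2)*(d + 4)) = d^2 + d - 2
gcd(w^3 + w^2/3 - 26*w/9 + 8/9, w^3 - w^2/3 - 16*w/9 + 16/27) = w^2 - 5*w/3 + 4/9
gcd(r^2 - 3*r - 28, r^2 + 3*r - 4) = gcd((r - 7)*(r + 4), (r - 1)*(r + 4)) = r + 4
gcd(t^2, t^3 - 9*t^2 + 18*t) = t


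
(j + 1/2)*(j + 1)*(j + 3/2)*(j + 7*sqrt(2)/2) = j^4 + 3*j^3 + 7*sqrt(2)*j^3/2 + 11*j^2/4 + 21*sqrt(2)*j^2/2 + 3*j/4 + 77*sqrt(2)*j/8 + 21*sqrt(2)/8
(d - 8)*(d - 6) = d^2 - 14*d + 48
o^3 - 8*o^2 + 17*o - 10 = (o - 5)*(o - 2)*(o - 1)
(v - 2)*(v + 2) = v^2 - 4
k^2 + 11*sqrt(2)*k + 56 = (k + 4*sqrt(2))*(k + 7*sqrt(2))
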